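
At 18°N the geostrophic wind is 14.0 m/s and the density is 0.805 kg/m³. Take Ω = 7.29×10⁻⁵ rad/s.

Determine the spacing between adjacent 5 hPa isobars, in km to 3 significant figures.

Coriolis parameter at 18°N:
f = 2Ω sin φ = 2 × 7.29×10⁻⁵ × sin 18° = 4.51×10⁻⁵ s⁻¹
Geostrophic balance rearranged: |∂P/∂n| = f ρ V_g
|∂P/∂n| = 4.51×10⁻⁵ × 0.805 × 14.0 = 5.08×10⁻⁴ Pa/m
Isobar spacing: Δn = ΔP/|∂P/∂n| = 500 Pa / 5.08×10⁻⁴ Pa/m = 984705 m ≈ 985 km

985 km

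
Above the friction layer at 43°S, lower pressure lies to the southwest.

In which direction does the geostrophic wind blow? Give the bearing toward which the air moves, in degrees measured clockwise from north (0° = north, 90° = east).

135°

The pressure-gradient force points toward the southwest (bearing 225°).
Geostrophic balance: in the Southern Hemisphere the Coriolis force deflects motion to the left, so the geostrophic wind blows 90° to the left of the pressure-gradient force (low pressure on the right).
Rotating 225° by 90° counterclockwise gives 135° — the wind blows toward the southeast.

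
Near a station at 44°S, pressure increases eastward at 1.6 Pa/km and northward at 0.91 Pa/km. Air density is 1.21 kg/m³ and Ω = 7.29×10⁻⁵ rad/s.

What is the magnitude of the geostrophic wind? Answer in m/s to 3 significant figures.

Coriolis parameter at 44°S:
f = 2Ω sin φ = 2 × 7.29×10⁻⁵ × sin 44° = 1.01×10⁻⁴ s⁻¹
In the Southern Hemisphere f is negative: f = −1.01×10⁻⁴ s⁻¹.
Component geostrophic relations (x east, y north):
u_g = −(1/(fρ)) ∂P/∂y,  v_g = (1/(fρ)) ∂P/∂x
u_g = −(0.91×10⁻³)/(−1.01×10⁻⁴ × 1.21) = 7.43 m/s;  v_g = (1.6×10⁻³)/(−1.01×10⁻⁴ × 1.21) = −13.1 m/s
|V_g| = √(u_g² + v_g²) = 15.0 m/s

15.0 m/s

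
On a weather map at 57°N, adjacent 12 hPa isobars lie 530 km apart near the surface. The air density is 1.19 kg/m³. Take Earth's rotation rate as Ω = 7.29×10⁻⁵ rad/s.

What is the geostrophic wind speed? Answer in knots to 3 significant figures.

30.2 knots

Coriolis parameter at 57°N:
f = 2Ω sin φ = 2 × 7.29×10⁻⁵ × sin 57° = 1.22×10⁻⁴ s⁻¹
Pressure gradient: |∂P/∂n| = 1200 Pa / 530000 m = 2.26×10⁻³ Pa/m
Geostrophic balance (pressure-gradient force = Coriolis force):
V_g = (1/(fρ)) |∂P/∂n| = 2.26×10⁻³ / (1.22×10⁻⁴ × 1.19) = 15.6 m/s
Converting: 15.6 m/s × 1.944 = 30.2 knots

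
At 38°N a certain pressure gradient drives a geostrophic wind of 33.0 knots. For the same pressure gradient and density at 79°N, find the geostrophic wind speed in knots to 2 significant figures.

21 knots

With the same pressure gradient and density, V_g ∝ 1/f ∝ 1/sin φ.
V₂ = V₁ · sin φ₁ / sin φ₂ = 33.0 × sin 38° / sin 79°
V₂ = 33.0 × 0.6157/0.9816 = 21 knots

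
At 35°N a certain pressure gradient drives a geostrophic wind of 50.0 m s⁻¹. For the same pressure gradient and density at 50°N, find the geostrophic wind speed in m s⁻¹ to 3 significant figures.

37.4 m s⁻¹

With the same pressure gradient and density, V_g ∝ 1/f ∝ 1/sin φ.
V₂ = V₁ · sin φ₁ / sin φ₂ = 50.0 × sin 35° / sin 50°
V₂ = 50.0 × 0.5736/0.7660 = 37.4 m s⁻¹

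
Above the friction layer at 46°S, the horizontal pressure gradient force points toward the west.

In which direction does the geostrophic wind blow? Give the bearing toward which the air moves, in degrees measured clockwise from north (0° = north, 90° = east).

The pressure-gradient force points toward the west (bearing 270°).
Geostrophic balance: in the Southern Hemisphere the Coriolis force deflects motion to the left, so the geostrophic wind blows 90° to the left of the pressure-gradient force (low pressure on the right).
Rotating 270° by 90° counterclockwise gives 180° — the wind blows toward the south.

180°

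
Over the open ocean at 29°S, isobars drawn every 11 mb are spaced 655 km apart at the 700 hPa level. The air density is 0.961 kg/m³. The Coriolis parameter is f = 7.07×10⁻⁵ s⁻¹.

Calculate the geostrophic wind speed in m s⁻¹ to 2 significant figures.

25 m s⁻¹

Pressure gradient: |∂P/∂n| = 1100 Pa / 655000 m = 1.68×10⁻³ Pa/m
Geostrophic balance (pressure-gradient force = Coriolis force):
V_g = (1/(fρ)) |∂P/∂n| = 1.68×10⁻³ / (7.07×10⁻⁵ × 0.961) = 24.7 m/s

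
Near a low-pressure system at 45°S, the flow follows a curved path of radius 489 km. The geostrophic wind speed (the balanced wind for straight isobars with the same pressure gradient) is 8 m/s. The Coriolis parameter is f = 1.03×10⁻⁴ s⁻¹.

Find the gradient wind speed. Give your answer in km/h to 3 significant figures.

25.3 km/h

Around a low, centrifugal force acts outward with Coriolis, so pressure-gradient force balances both:
(1/ρ)|∂P/∂n| = fV + V²/R  →  V² + fR·V − fR·V_g = 0
With fR = 1.03×10⁻⁴ × 489×10³ m = 50.4 m/s:
V = [−fR + √((fR)² + 4 fR V_g)]/2 = [−50.4 + √(50.4² + 4×50.4×8)]/2 = 7.02 m/s
Subgeostrophic (V < V_g = 8 m/s), as expected around a low.
Converting: 7.02 m/s × 3.6 = 25.3 km/h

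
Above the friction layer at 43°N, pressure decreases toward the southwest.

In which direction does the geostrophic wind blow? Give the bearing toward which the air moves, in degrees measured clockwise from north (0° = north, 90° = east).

315°

The pressure-gradient force points toward the southwest (bearing 225°).
Geostrophic balance: in the Northern Hemisphere the Coriolis force deflects motion to the right, so the geostrophic wind blows 90° to the right of the pressure-gradient force (low pressure on the left).
Rotating 225° by 90° clockwise gives 315° — the wind blows toward the northwest.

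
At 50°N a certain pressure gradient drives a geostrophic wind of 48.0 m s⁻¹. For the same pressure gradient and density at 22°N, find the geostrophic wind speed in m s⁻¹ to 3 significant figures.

98.2 m s⁻¹

With the same pressure gradient and density, V_g ∝ 1/f ∝ 1/sin φ.
V₂ = V₁ · sin φ₁ / sin φ₂ = 48.0 × sin 50° / sin 22°
V₂ = 48.0 × 0.7660/0.3746 = 98.2 m s⁻¹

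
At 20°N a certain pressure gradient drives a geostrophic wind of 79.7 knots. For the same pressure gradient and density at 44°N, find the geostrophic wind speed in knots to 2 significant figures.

39 knots

With the same pressure gradient and density, V_g ∝ 1/f ∝ 1/sin φ.
V₂ = V₁ · sin φ₁ / sin φ₂ = 79.7 × sin 20° / sin 44°
V₂ = 79.7 × 0.3420/0.6947 = 39 knots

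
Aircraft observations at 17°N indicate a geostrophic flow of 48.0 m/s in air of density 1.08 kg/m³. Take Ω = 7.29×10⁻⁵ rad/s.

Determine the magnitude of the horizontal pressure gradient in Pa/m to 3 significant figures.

Coriolis parameter at 17°N:
f = 2Ω sin φ = 2 × 7.29×10⁻⁵ × sin 17° = 4.26×10⁻⁵ s⁻¹
Geostrophic balance rearranged: |∂P/∂n| = f ρ V_g
|∂P/∂n| = 4.26×10⁻⁵ × 1.08 × 48.0 = 2.21×10⁻³ Pa/m

2.21×10⁻³ Pa/m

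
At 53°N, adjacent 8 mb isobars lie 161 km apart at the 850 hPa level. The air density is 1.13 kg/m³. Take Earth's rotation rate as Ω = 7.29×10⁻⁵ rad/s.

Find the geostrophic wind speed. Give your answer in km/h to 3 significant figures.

Coriolis parameter at 53°N:
f = 2Ω sin φ = 2 × 7.29×10⁻⁵ × sin 53° = 1.16×10⁻⁴ s⁻¹
Pressure gradient: |∂P/∂n| = 800 Pa / 161000 m = 4.97×10⁻³ Pa/m
Geostrophic balance (pressure-gradient force = Coriolis force):
V_g = (1/(fρ)) |∂P/∂n| = 4.97×10⁻³ / (1.16×10⁻⁴ × 1.13) = 37.8 m/s
Converting: 37.8 m/s × 3.6 = 136 km/h

136 km/h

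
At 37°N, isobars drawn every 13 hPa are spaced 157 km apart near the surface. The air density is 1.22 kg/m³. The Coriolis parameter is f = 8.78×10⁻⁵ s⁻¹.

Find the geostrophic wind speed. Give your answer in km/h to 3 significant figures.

Pressure gradient: |∂P/∂n| = 1300 Pa / 157000 m = 8.28×10⁻³ Pa/m
Geostrophic balance (pressure-gradient force = Coriolis force):
V_g = (1/(fρ)) |∂P/∂n| = 8.28×10⁻³ / (8.78×10⁻⁵ × 1.22) = 77.3 m/s
Converting: 77.3 m/s × 3.6 = 278 km/h

278 km/h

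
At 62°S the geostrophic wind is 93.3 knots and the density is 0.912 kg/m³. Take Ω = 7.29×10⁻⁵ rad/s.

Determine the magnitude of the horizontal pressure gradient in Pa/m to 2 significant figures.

5.6×10⁻³ Pa/m

Coriolis parameter at 62°S:
f = 2Ω sin φ = 2 × 7.29×10⁻⁵ × sin 62° = 1.29×10⁻⁴ s⁻¹
Wind speed in SI: 93.3 knots = 48.0 m/s
Geostrophic balance rearranged: |∂P/∂n| = f ρ V_g
|∂P/∂n| = 1.29×10⁻⁴ × 0.912 × 48.0 = 5.64×10⁻³ Pa/m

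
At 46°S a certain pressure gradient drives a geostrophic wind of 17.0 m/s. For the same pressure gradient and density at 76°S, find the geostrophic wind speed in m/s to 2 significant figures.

13 m/s

With the same pressure gradient and density, V_g ∝ 1/f ∝ 1/sin φ.
V₂ = V₁ · sin φ₁ / sin φ₂ = 17.0 × sin 46° / sin 76°
V₂ = 17.0 × 0.7193/0.9703 = 13 m/s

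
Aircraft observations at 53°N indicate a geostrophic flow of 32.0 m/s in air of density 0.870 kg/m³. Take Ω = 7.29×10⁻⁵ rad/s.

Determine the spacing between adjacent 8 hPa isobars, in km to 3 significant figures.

247 km

Coriolis parameter at 53°N:
f = 2Ω sin φ = 2 × 7.29×10⁻⁵ × sin 53° = 1.16×10⁻⁴ s⁻¹
Geostrophic balance rearranged: |∂P/∂n| = f ρ V_g
|∂P/∂n| = 1.16×10⁻⁴ × 0.870 × 32.0 = 3.24×10⁻³ Pa/m
Isobar spacing: Δn = ΔP/|∂P/∂n| = 800 Pa / 3.24×10⁻³ Pa/m = 246783 m ≈ 247 km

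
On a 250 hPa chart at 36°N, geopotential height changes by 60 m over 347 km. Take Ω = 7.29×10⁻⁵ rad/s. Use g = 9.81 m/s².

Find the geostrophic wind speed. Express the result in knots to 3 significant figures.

38.5 knots

Coriolis parameter at 36°N:
f = 2Ω sin φ = 2 × 7.29×10⁻⁵ × sin 36° = 8.57×10⁻⁵ s⁻¹
Height gradient: |∂Z/∂n| = 60 m / 347000 m = 1.73×10⁻⁴
On a pressure surface, geostrophic balance gives V_g = (g/f)|∂Z/∂n|:
V_g = 9.81 × 1.73×10⁻⁴ / 8.57×10⁻⁵ = 19.8 m/s
Converting: 19.8 m/s × 1.944 = 38.5 knots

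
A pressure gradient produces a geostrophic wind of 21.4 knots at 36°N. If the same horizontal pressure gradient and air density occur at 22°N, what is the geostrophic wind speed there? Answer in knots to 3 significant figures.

33.6 knots

With the same pressure gradient and density, V_g ∝ 1/f ∝ 1/sin φ.
V₂ = V₁ · sin φ₁ / sin φ₂ = 21.4 × sin 36° / sin 22°
V₂ = 21.4 × 0.5878/0.3746 = 33.6 knots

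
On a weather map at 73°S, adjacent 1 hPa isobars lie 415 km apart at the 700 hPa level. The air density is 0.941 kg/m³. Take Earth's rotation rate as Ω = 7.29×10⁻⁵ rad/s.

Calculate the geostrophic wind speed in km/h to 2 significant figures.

6.6 km/h

Coriolis parameter at 73°S:
f = 2Ω sin φ = 2 × 7.29×10⁻⁵ × sin 73° = 1.39×10⁻⁴ s⁻¹
Pressure gradient: |∂P/∂n| = 100 Pa / 415000 m = 2.41×10⁻⁴ Pa/m
Geostrophic balance (pressure-gradient force = Coriolis force):
V_g = (1/(fρ)) |∂P/∂n| = 2.41×10⁻⁴ / (1.39×10⁻⁴ × 0.941) = 1.84 m/s
Converting: 1.84 m/s × 3.6 = 6.6 km/h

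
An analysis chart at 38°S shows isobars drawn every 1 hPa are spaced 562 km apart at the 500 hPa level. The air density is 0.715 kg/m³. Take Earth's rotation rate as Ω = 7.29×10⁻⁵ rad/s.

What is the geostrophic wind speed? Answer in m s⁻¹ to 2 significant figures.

Coriolis parameter at 38°S:
f = 2Ω sin φ = 2 × 7.29×10⁻⁵ × sin 38° = 8.98×10⁻⁵ s⁻¹
Pressure gradient: |∂P/∂n| = 100 Pa / 562000 m = 1.78×10⁻⁴ Pa/m
Geostrophic balance (pressure-gradient force = Coriolis force):
V_g = (1/(fρ)) |∂P/∂n| = 1.78×10⁻⁴ / (8.98×10⁻⁵ × 0.715) = 2.77 m/s

2.8 m s⁻¹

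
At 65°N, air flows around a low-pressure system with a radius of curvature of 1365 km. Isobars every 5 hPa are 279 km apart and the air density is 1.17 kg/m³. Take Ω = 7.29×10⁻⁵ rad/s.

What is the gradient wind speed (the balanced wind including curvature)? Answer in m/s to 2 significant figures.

Coriolis parameter at 65°N:
f = 2Ω sin φ = 2 × 7.29×10⁻⁵ × sin 65° = 1.32×10⁻⁴ s⁻¹
Pressure gradient: |∂P/∂n| = 500 Pa / 279000 m = 1.79×10⁻³ Pa/m
Geostrophic speed: V_g = |∂P/∂n|/(fρ) = 1.79×10⁻³/(1.32×10⁻⁴ × 1.17) = 11.6 m/s
Around a low, centrifugal force acts outward with Coriolis, so pressure-gradient force balances both:
(1/ρ)|∂P/∂n| = fV + V²/R  →  V² + fR·V − fR·V_g = 0
With fR = 1.32×10⁻⁴ × 1365×10³ m = 180 m/s:
V = [−fR + √((fR)² + 4 fR V_g)]/2 = [−180 + √(180² + 4×180×11.6)]/2 = 10.9 m/s
Subgeostrophic (V < V_g = 11.6 m/s), as expected around a low.

11 m/s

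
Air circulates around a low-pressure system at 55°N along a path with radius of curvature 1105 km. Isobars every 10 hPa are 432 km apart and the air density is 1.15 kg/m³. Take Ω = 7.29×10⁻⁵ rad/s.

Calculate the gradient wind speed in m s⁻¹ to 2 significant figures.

15 m s⁻¹

Coriolis parameter at 55°N:
f = 2Ω sin φ = 2 × 7.29×10⁻⁵ × sin 55° = 1.19×10⁻⁴ s⁻¹
Pressure gradient: |∂P/∂n| = 1000 Pa / 432000 m = 2.31×10⁻³ Pa/m
Geostrophic speed: V_g = |∂P/∂n|/(fρ) = 2.31×10⁻³/(1.19×10⁻⁴ × 1.15) = 16.9 m/s
Around a low, centrifugal force acts outward with Coriolis, so pressure-gradient force balances both:
(1/ρ)|∂P/∂n| = fV + V²/R  →  V² + fR·V − fR·V_g = 0
With fR = 1.19×10⁻⁴ × 1105×10³ m = 132 m/s:
V = [−fR + √((fR)² + 4 fR V_g)]/2 = [−132 + √(132² + 4×132×16.9)]/2 = 15.1 m/s
Subgeostrophic (V < V_g = 16.9 m/s), as expected around a low.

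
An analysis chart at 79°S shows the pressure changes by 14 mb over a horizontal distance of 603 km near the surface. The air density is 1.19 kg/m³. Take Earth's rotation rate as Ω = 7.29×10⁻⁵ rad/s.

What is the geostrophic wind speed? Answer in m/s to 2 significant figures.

14 m/s

Coriolis parameter at 79°S:
f = 2Ω sin φ = 2 × 7.29×10⁻⁵ × sin 79° = 1.43×10⁻⁴ s⁻¹
Pressure gradient: |∂P/∂n| = 1400 Pa / 603000 m = 2.32×10⁻³ Pa/m
Geostrophic balance (pressure-gradient force = Coriolis force):
V_g = (1/(fρ)) |∂P/∂n| = 2.32×10⁻³ / (1.43×10⁻⁴ × 1.19) = 13.6 m/s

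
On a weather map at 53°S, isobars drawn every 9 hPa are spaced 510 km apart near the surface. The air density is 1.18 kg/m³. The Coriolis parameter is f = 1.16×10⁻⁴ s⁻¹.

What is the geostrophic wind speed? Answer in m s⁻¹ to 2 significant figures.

13 m s⁻¹

Pressure gradient: |∂P/∂n| = 900 Pa / 510000 m = 1.76×10⁻³ Pa/m
Geostrophic balance (pressure-gradient force = Coriolis force):
V_g = (1/(fρ)) |∂P/∂n| = 1.76×10⁻³ / (1.16×10⁻⁴ × 1.18) = 12.9 m/s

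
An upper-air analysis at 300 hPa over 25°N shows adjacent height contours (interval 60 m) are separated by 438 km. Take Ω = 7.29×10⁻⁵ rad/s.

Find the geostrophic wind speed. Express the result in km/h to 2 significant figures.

Coriolis parameter at 25°N:
f = 2Ω sin φ = 2 × 7.29×10⁻⁵ × sin 25° = 6.16×10⁻⁵ s⁻¹
Height gradient: |∂Z/∂n| = 60 m / 438000 m = 1.37×10⁻⁴
On a pressure surface, geostrophic balance gives V_g = (g/f)|∂Z/∂n|:
V_g = 9.81 × 1.37×10⁻⁴ / 6.16×10⁻⁵ = 21.8 m/s
Converting: 21.8 m/s × 3.6 = 79 km/h

79 km/h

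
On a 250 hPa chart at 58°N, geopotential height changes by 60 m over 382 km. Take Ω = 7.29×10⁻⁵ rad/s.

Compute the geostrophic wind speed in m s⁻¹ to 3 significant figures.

Coriolis parameter at 58°N:
f = 2Ω sin φ = 2 × 7.29×10⁻⁵ × sin 58° = 1.24×10⁻⁴ s⁻¹
Height gradient: |∂Z/∂n| = 60 m / 382000 m = 1.57×10⁻⁴
On a pressure surface, geostrophic balance gives V_g = (g/f)|∂Z/∂n|:
V_g = 9.81 × 1.57×10⁻⁴ / 1.24×10⁻⁴ = 12.5 m/s

12.5 m s⁻¹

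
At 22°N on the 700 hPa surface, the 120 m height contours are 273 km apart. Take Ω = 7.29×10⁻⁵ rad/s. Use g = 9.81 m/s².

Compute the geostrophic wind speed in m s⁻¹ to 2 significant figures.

79 m s⁻¹

Coriolis parameter at 22°N:
f = 2Ω sin φ = 2 × 7.29×10⁻⁵ × sin 22° = 5.46×10⁻⁵ s⁻¹
Height gradient: |∂Z/∂n| = 120 m / 273000 m = 4.40×10⁻⁴
On a pressure surface, geostrophic balance gives V_g = (g/f)|∂Z/∂n|:
V_g = 9.81 × 4.40×10⁻⁴ / 5.46×10⁻⁵ = 79.0 m/s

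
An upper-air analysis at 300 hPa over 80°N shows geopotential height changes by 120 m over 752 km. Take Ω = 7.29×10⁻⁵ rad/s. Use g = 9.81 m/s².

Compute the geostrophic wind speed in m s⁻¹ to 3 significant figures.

10.9 m s⁻¹

Coriolis parameter at 80°N:
f = 2Ω sin φ = 2 × 7.29×10⁻⁵ × sin 80° = 1.44×10⁻⁴ s⁻¹
Height gradient: |∂Z/∂n| = 120 m / 752000 m = 1.60×10⁻⁴
On a pressure surface, geostrophic balance gives V_g = (g/f)|∂Z/∂n|:
V_g = 9.81 × 1.60×10⁻⁴ / 1.44×10⁻⁴ = 10.9 m/s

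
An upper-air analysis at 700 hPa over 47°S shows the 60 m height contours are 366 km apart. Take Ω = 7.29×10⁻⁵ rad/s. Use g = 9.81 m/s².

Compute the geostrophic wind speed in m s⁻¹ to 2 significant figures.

Coriolis parameter at 47°S:
f = 2Ω sin φ = 2 × 7.29×10⁻⁵ × sin 47° = 1.07×10⁻⁴ s⁻¹
Height gradient: |∂Z/∂n| = 60 m / 366000 m = 1.64×10⁻⁴
On a pressure surface, geostrophic balance gives V_g = (g/f)|∂Z/∂n|:
V_g = 9.81 × 1.64×10⁻⁴ / 1.07×10⁻⁴ = 15.1 m/s

15 m s⁻¹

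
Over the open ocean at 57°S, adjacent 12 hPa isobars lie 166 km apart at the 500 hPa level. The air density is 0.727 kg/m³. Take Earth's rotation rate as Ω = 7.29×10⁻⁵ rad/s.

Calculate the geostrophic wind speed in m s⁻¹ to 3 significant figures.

Coriolis parameter at 57°S:
f = 2Ω sin φ = 2 × 7.29×10⁻⁵ × sin 57° = 1.22×10⁻⁴ s⁻¹
Pressure gradient: |∂P/∂n| = 1200 Pa / 166000 m = 7.23×10⁻³ Pa/m
Geostrophic balance (pressure-gradient force = Coriolis force):
V_g = (1/(fρ)) |∂P/∂n| = 7.23×10⁻³ / (1.22×10⁻⁴ × 0.727) = 81.3 m/s

81.3 m s⁻¹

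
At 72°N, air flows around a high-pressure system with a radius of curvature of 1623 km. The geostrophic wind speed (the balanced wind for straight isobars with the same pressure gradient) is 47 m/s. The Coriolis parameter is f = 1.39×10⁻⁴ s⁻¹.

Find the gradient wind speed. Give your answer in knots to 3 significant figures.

130 knots

Around a high, pressure-gradient force acts outward with centrifugal, so Coriolis balances both:
fV = (1/ρ)|∂P/∂n| + V²/R  →  V² − fR·V + fR·V_g = 0
With fR = 1.39×10⁻⁴ × 1623×10³ m = 226 m/s:
V = [fR − √((fR)² − 4 fR V_g)]/2 = [226 − √(226² − 4×226×47)]/2 = 66.8 m/s
Supergeostrophic (V > V_g = 47 m/s), as expected around a high.
Converting: 66.8 m/s × 1.944 = 130 knots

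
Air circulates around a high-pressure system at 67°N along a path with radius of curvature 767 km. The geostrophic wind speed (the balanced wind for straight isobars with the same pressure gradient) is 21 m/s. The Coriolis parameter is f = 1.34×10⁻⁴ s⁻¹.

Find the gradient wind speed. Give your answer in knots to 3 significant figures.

Around a high, pressure-gradient force acts outward with centrifugal, so Coriolis balances both:
fV = (1/ρ)|∂P/∂n| + V²/R  →  V² − fR·V + fR·V_g = 0
With fR = 1.34×10⁻⁴ × 767×10³ m = 103 m/s:
V = [fR − √((fR)² − 4 fR V_g)]/2 = [103 − √(103² − 4×103×21)]/2 = 29.4 m/s
Supergeostrophic (V > V_g = 21 m/s), as expected around a high.
Converting: 29.4 m/s × 1.944 = 57.2 knots

57.2 knots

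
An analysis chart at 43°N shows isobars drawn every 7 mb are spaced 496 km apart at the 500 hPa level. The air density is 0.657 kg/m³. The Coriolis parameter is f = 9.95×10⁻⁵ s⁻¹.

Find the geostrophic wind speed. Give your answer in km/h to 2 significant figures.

78 km/h

Pressure gradient: |∂P/∂n| = 700 Pa / 496000 m = 1.41×10⁻³ Pa/m
Geostrophic balance (pressure-gradient force = Coriolis force):
V_g = (1/(fρ)) |∂P/∂n| = 1.41×10⁻³ / (9.95×10⁻⁵ × 0.657) = 21.6 m/s
Converting: 21.6 m/s × 3.6 = 78 km/h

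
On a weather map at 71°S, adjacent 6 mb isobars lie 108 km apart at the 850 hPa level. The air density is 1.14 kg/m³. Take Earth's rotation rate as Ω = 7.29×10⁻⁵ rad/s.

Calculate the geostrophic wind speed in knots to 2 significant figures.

69 knots

Coriolis parameter at 71°S:
f = 2Ω sin φ = 2 × 7.29×10⁻⁵ × sin 71° = 1.38×10⁻⁴ s⁻¹
Pressure gradient: |∂P/∂n| = 600 Pa / 108000 m = 5.56×10⁻³ Pa/m
Geostrophic balance (pressure-gradient force = Coriolis force):
V_g = (1/(fρ)) |∂P/∂n| = 5.56×10⁻³ / (1.38×10⁻⁴ × 1.14) = 35.4 m/s
Converting: 35.4 m/s × 1.944 = 69 knots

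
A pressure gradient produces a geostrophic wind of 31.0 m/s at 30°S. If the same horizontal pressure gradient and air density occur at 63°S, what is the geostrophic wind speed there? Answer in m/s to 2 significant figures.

17 m/s

With the same pressure gradient and density, V_g ∝ 1/f ∝ 1/sin φ.
V₂ = V₁ · sin φ₁ / sin φ₂ = 31.0 × sin 30° / sin 63°
V₂ = 31.0 × 0.5000/0.8910 = 17 m/s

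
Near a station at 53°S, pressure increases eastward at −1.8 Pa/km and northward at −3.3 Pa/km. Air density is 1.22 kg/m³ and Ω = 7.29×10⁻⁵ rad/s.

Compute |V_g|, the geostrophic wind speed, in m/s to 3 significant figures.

26.5 m/s

Coriolis parameter at 53°S:
f = 2Ω sin φ = 2 × 7.29×10⁻⁵ × sin 53° = 1.16×10⁻⁴ s⁻¹
In the Southern Hemisphere f is negative: f = −1.16×10⁻⁴ s⁻¹.
Component geostrophic relations (x east, y north):
u_g = −(1/(fρ)) ∂P/∂y,  v_g = (1/(fρ)) ∂P/∂x
u_g = −(−3.3×10⁻³)/(−1.16×10⁻⁴ × 1.22) = −23.2 m/s;  v_g = (−1.8×10⁻³)/(−1.16×10⁻⁴ × 1.22) = 12.7 m/s
|V_g| = √(u_g² + v_g²) = 26.5 m/s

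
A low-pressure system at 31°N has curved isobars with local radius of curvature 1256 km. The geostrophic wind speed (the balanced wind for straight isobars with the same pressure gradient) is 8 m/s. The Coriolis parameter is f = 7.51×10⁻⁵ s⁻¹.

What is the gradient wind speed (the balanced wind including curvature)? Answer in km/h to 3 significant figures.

Around a low, centrifugal force acts outward with Coriolis, so pressure-gradient force balances both:
(1/ρ)|∂P/∂n| = fV + V²/R  →  V² + fR·V − fR·V_g = 0
With fR = 7.51×10⁻⁵ × 1256×10³ m = 94.3 m/s:
V = [−fR + √((fR)² + 4 fR V_g)]/2 = [−94.3 + √(94.3² + 4×94.3×8)]/2 = 7.42 m/s
Subgeostrophic (V < V_g = 8 m/s), as expected around a low.
Converting: 7.42 m/s × 3.6 = 26.7 km/h

26.7 km/h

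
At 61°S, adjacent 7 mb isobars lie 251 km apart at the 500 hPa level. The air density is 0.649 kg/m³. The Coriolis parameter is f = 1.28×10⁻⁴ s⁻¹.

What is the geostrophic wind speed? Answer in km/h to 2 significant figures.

Pressure gradient: |∂P/∂n| = 700 Pa / 251000 m = 2.79×10⁻³ Pa/m
Geostrophic balance (pressure-gradient force = Coriolis force):
V_g = (1/(fρ)) |∂P/∂n| = 2.79×10⁻³ / (1.28×10⁻⁴ × 0.649) = 33.6 m/s
Converting: 33.6 m/s × 3.6 = 120 km/h

120 km/h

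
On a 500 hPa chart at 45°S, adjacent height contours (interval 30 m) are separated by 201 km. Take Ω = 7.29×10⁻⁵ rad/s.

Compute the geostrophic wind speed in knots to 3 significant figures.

27.6 knots

Coriolis parameter at 45°S:
f = 2Ω sin φ = 2 × 7.29×10⁻⁵ × sin 45° = 1.03×10⁻⁴ s⁻¹
Height gradient: |∂Z/∂n| = 30 m / 201000 m = 1.49×10⁻⁴
On a pressure surface, geostrophic balance gives V_g = (g/f)|∂Z/∂n|:
V_g = 9.81 × 1.49×10⁻⁴ / 1.03×10⁻⁴ = 14.2 m/s
Converting: 14.2 m/s × 1.944 = 27.6 knots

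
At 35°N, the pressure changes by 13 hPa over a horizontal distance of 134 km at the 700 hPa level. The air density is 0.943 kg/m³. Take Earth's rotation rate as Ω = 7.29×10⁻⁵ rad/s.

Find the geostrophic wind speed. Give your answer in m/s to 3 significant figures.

123 m/s

Coriolis parameter at 35°N:
f = 2Ω sin φ = 2 × 7.29×10⁻⁵ × sin 35° = 8.36×10⁻⁵ s⁻¹
Pressure gradient: |∂P/∂n| = 1300 Pa / 134000 m = 9.70×10⁻³ Pa/m
Geostrophic balance (pressure-gradient force = Coriolis force):
V_g = (1/(fρ)) |∂P/∂n| = 9.70×10⁻³ / (8.36×10⁻⁵ × 0.943) = 123 m/s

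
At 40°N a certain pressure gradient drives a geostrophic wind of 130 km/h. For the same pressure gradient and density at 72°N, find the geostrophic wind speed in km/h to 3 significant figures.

With the same pressure gradient and density, V_g ∝ 1/f ∝ 1/sin φ.
V₂ = V₁ · sin φ₁ / sin φ₂ = 130 × sin 40° / sin 72°
V₂ = 130 × 0.6428/0.9511 = 87.9 km/h

87.9 km/h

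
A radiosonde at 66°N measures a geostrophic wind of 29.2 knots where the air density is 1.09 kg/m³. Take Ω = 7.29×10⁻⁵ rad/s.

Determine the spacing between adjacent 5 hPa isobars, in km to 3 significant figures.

Coriolis parameter at 66°N:
f = 2Ω sin φ = 2 × 7.29×10⁻⁵ × sin 66° = 1.33×10⁻⁴ s⁻¹
Wind speed in SI: 29.2 knots = 15.0 m/s
Geostrophic balance rearranged: |∂P/∂n| = f ρ V_g
|∂P/∂n| = 1.33×10⁻⁴ × 1.09 × 15.0 = 2.18×10⁻³ Pa/m
Isobar spacing: Δn = ΔP/|∂P/∂n| = 500 Pa / 2.18×10⁻³ Pa/m = 229263 m ≈ 229 km

229 km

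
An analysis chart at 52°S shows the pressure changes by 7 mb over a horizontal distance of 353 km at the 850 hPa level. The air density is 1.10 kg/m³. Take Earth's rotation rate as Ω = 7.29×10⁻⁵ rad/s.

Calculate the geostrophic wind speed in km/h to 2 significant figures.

56 km/h

Coriolis parameter at 52°S:
f = 2Ω sin φ = 2 × 7.29×10⁻⁵ × sin 52° = 1.15×10⁻⁴ s⁻¹
Pressure gradient: |∂P/∂n| = 700 Pa / 353000 m = 1.98×10⁻³ Pa/m
Geostrophic balance (pressure-gradient force = Coriolis force):
V_g = (1/(fρ)) |∂P/∂n| = 1.98×10⁻³ / (1.15×10⁻⁴ × 1.10) = 15.7 m/s
Converting: 15.7 m/s × 3.6 = 56 km/h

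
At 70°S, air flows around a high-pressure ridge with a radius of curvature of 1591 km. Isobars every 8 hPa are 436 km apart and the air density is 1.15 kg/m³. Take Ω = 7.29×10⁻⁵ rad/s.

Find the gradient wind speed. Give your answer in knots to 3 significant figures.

24.0 knots

Coriolis parameter at 70°S:
f = 2Ω sin φ = 2 × 7.29×10⁻⁵ × sin 70° = 1.37×10⁻⁴ s⁻¹
Pressure gradient: |∂P/∂n| = 800 Pa / 436000 m = 1.83×10⁻³ Pa/m
Geostrophic speed: V_g = |∂P/∂n|/(fρ) = 1.83×10⁻³/(1.37×10⁻⁴ × 1.15) = 11.6 m/s
Around a high, pressure-gradient force acts outward with centrifugal, so Coriolis balances both:
fV = (1/ρ)|∂P/∂n| + V²/R  →  V² − fR·V + fR·V_g = 0
With fR = 1.37×10⁻⁴ × 1591×10³ m = 218 m/s:
V = [fR − √((fR)² − 4 fR V_g)]/2 = [218 − √(218² − 4×218×11.6)]/2 = 12.3 m/s
Supergeostrophic (V > V_g = 11.6 m/s), as expected around a high.
Converting: 12.3 m/s × 1.944 = 24.0 knots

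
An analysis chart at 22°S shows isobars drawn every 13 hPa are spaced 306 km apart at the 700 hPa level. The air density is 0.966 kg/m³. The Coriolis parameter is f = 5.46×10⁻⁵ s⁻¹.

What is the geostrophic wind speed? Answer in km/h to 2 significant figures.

Pressure gradient: |∂P/∂n| = 1300 Pa / 306000 m = 4.25×10⁻³ Pa/m
Geostrophic balance (pressure-gradient force = Coriolis force):
V_g = (1/(fρ)) |∂P/∂n| = 4.25×10⁻³ / (5.46×10⁻⁵ × 0.966) = 80.5 m/s
Converting: 80.5 m/s × 3.6 = 290 km/h

290 km/h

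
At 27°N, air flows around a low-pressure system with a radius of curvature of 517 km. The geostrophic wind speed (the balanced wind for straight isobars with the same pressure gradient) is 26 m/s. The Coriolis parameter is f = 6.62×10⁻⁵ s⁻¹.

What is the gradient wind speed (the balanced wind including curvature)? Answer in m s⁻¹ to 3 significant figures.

17.3 m s⁻¹

Around a low, centrifugal force acts outward with Coriolis, so pressure-gradient force balances both:
(1/ρ)|∂P/∂n| = fV + V²/R  →  V² + fR·V − fR·V_g = 0
With fR = 6.62×10⁻⁵ × 517×10³ m = 34.2 m/s:
V = [−fR + √((fR)² + 4 fR V_g)]/2 = [−34.2 + √(34.2² + 4×34.2×26)]/2 = 17.3 m/s
Subgeostrophic (V < V_g = 26 m/s), as expected around a low.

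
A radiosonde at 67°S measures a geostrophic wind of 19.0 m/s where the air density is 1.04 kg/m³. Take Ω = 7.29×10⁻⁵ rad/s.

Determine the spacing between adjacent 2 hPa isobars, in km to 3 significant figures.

75.4 km

Coriolis parameter at 67°S:
f = 2Ω sin φ = 2 × 7.29×10⁻⁵ × sin 67° = 1.34×10⁻⁴ s⁻¹
Geostrophic balance rearranged: |∂P/∂n| = f ρ V_g
|∂P/∂n| = 1.34×10⁻⁴ × 1.04 × 19.0 = 2.65×10⁻³ Pa/m
Isobar spacing: Δn = ΔP/|∂P/∂n| = 200 Pa / 2.65×10⁻³ Pa/m = 75415 m ≈ 75.4 km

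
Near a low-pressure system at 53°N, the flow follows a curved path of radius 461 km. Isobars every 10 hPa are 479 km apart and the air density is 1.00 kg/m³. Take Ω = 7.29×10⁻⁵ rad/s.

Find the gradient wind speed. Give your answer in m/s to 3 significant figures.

14.2 m/s

Coriolis parameter at 53°N:
f = 2Ω sin φ = 2 × 7.29×10⁻⁵ × sin 53° = 1.16×10⁻⁴ s⁻¹
Pressure gradient: |∂P/∂n| = 1000 Pa / 479000 m = 2.09×10⁻³ Pa/m
Geostrophic speed: V_g = |∂P/∂n|/(fρ) = 2.09×10⁻³/(1.16×10⁻⁴ × 1.00) = 17.9 m/s
Around a low, centrifugal force acts outward with Coriolis, so pressure-gradient force balances both:
(1/ρ)|∂P/∂n| = fV + V²/R  →  V² + fR·V − fR·V_g = 0
With fR = 1.16×10⁻⁴ × 461×10³ m = 53.7 m/s:
V = [−fR + √((fR)² + 4 fR V_g)]/2 = [−53.7 + √(53.7² + 4×53.7×17.9)]/2 = 14.2 m/s
Subgeostrophic (V < V_g = 17.9 m/s), as expected around a low.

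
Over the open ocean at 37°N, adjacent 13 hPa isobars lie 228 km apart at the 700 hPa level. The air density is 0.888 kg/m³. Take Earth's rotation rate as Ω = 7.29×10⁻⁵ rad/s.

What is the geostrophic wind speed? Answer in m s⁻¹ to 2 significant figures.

Coriolis parameter at 37°N:
f = 2Ω sin φ = 2 × 7.29×10⁻⁵ × sin 37° = 8.77×10⁻⁵ s⁻¹
Pressure gradient: |∂P/∂n| = 1300 Pa / 228000 m = 5.70×10⁻³ Pa/m
Geostrophic balance (pressure-gradient force = Coriolis force):
V_g = (1/(fρ)) |∂P/∂n| = 5.70×10⁻³ / (8.77×10⁻⁵ × 0.888) = 73.2 m/s

73 m s⁻¹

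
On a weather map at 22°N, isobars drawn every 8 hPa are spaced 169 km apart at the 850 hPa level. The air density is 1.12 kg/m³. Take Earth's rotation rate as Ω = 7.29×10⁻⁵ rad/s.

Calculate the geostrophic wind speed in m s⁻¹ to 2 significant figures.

77 m s⁻¹

Coriolis parameter at 22°N:
f = 2Ω sin φ = 2 × 7.29×10⁻⁵ × sin 22° = 5.46×10⁻⁵ s⁻¹
Pressure gradient: |∂P/∂n| = 800 Pa / 169000 m = 4.73×10⁻³ Pa/m
Geostrophic balance (pressure-gradient force = Coriolis force):
V_g = (1/(fρ)) |∂P/∂n| = 4.73×10⁻³ / (5.46×10⁻⁵ × 1.12) = 77.4 m/s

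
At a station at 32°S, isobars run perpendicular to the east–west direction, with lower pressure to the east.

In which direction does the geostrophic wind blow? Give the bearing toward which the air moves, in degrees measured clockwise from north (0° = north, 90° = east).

The pressure-gradient force points toward the east (bearing 090°).
Geostrophic balance: in the Southern Hemisphere the Coriolis force deflects motion to the left, so the geostrophic wind blows 90° to the left of the pressure-gradient force (low pressure on the right).
Rotating 090° by 90° counterclockwise gives 000° — the wind blows toward the north.

000°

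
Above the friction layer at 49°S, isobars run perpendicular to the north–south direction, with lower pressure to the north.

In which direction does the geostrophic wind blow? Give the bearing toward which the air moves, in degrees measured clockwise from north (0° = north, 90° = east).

The pressure-gradient force points toward the north (bearing 000°).
Geostrophic balance: in the Southern Hemisphere the Coriolis force deflects motion to the left, so the geostrophic wind blows 90° to the left of the pressure-gradient force (low pressure on the right).
Rotating 000° by 90° counterclockwise gives 270° — the wind blows toward the west.

270°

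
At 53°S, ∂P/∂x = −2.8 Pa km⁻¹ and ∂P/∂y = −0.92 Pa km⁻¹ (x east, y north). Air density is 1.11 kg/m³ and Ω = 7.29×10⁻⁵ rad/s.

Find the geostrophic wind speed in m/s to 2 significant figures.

23 m/s

Coriolis parameter at 53°S:
f = 2Ω sin φ = 2 × 7.29×10⁻⁵ × sin 53° = 1.16×10⁻⁴ s⁻¹
In the Southern Hemisphere f is negative: f = −1.16×10⁻⁴ s⁻¹.
Component geostrophic relations (x east, y north):
u_g = −(1/(fρ)) ∂P/∂y,  v_g = (1/(fρ)) ∂P/∂x
u_g = −(−0.92×10⁻³)/(−1.16×10⁻⁴ × 1.11) = −7.12 m/s;  v_g = (−2.8×10⁻³)/(−1.16×10⁻⁴ × 1.11) = 21.7 m/s
|V_g| = √(u_g² + v_g²) = 22.8 m/s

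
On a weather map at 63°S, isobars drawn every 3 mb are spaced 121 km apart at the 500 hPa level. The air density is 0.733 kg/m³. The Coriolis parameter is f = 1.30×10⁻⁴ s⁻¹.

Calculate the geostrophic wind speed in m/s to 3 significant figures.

Pressure gradient: |∂P/∂n| = 300 Pa / 121000 m = 2.48×10⁻³ Pa/m
Geostrophic balance (pressure-gradient force = Coriolis force):
V_g = (1/(fρ)) |∂P/∂n| = 2.48×10⁻³ / (1.30×10⁻⁴ × 0.733) = 26.0 m/s

26.0 m/s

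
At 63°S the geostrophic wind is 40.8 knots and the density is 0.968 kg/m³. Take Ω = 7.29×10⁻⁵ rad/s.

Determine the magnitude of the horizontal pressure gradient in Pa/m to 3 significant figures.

Coriolis parameter at 63°S:
f = 2Ω sin φ = 2 × 7.29×10⁻⁵ × sin 63° = 1.30×10⁻⁴ s⁻¹
Wind speed in SI: 40.8 knots = 21.0 m/s
Geostrophic balance rearranged: |∂P/∂n| = f ρ V_g
|∂P/∂n| = 1.30×10⁻⁴ × 0.968 × 21.0 = 2.64×10⁻³ Pa/m

2.64×10⁻³ Pa/m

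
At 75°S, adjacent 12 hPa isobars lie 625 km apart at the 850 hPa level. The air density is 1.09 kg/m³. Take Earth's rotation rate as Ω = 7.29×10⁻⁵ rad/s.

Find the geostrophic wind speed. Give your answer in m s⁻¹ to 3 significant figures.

12.5 m s⁻¹

Coriolis parameter at 75°S:
f = 2Ω sin φ = 2 × 7.29×10⁻⁵ × sin 75° = 1.41×10⁻⁴ s⁻¹
Pressure gradient: |∂P/∂n| = 1200 Pa / 625000 m = 1.92×10⁻³ Pa/m
Geostrophic balance (pressure-gradient force = Coriolis force):
V_g = (1/(fρ)) |∂P/∂n| = 1.92×10⁻³ / (1.41×10⁻⁴ × 1.09) = 12.5 m/s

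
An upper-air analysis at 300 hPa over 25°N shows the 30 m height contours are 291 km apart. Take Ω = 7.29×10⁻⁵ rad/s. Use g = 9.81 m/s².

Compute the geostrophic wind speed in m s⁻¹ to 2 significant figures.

Coriolis parameter at 25°N:
f = 2Ω sin φ = 2 × 7.29×10⁻⁵ × sin 25° = 6.16×10⁻⁵ s⁻¹
Height gradient: |∂Z/∂n| = 30 m / 291000 m = 1.03×10⁻⁴
On a pressure surface, geostrophic balance gives V_g = (g/f)|∂Z/∂n|:
V_g = 9.81 × 1.03×10⁻⁴ / 6.16×10⁻⁵ = 16.4 m/s

16 m s⁻¹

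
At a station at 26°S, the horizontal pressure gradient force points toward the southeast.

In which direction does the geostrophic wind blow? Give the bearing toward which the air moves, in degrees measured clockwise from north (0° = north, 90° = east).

The pressure-gradient force points toward the southeast (bearing 135°).
Geostrophic balance: in the Southern Hemisphere the Coriolis force deflects motion to the left, so the geostrophic wind blows 90° to the left of the pressure-gradient force (low pressure on the right).
Rotating 135° by 90° counterclockwise gives 045° — the wind blows toward the northeast.

045°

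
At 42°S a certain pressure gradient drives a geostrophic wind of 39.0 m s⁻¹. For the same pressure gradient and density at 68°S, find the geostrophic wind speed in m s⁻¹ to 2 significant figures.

28 m s⁻¹

With the same pressure gradient and density, V_g ∝ 1/f ∝ 1/sin φ.
V₂ = V₁ · sin φ₁ / sin φ₂ = 39.0 × sin 42° / sin 68°
V₂ = 39.0 × 0.6691/0.9272 = 28 m s⁻¹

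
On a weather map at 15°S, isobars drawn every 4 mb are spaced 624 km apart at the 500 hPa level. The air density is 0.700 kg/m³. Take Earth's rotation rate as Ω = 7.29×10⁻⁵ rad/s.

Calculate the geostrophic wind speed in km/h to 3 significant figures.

Coriolis parameter at 15°S:
f = 2Ω sin φ = 2 × 7.29×10⁻⁵ × sin 15° = 3.77×10⁻⁵ s⁻¹
Pressure gradient: |∂P/∂n| = 400 Pa / 624000 m = 6.41×10⁻⁴ Pa/m
Geostrophic balance (pressure-gradient force = Coriolis force):
V_g = (1/(fρ)) |∂P/∂n| = 6.41×10⁻⁴ / (3.77×10⁻⁵ × 0.700) = 24.3 m/s
Converting: 24.3 m/s × 3.6 = 87.4 km/h

87.4 km/h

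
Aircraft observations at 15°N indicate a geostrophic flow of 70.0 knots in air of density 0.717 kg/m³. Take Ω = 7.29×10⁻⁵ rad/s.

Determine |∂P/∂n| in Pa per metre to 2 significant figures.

Coriolis parameter at 15°N:
f = 2Ω sin φ = 2 × 7.29×10⁻⁵ × sin 15° = 3.77×10⁻⁵ s⁻¹
Wind speed in SI: 70.0 knots = 36.0 m/s
Geostrophic balance rearranged: |∂P/∂n| = f ρ V_g
|∂P/∂n| = 3.77×10⁻⁵ × 0.717 × 36.0 = 9.74×10⁻⁴ Pa/m

9.7×10⁻⁴ Pa/m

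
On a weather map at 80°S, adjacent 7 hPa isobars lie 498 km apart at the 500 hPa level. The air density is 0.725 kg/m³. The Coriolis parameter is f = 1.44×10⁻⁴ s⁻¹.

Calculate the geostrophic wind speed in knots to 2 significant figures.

Pressure gradient: |∂P/∂n| = 700 Pa / 498000 m = 1.41×10⁻³ Pa/m
Geostrophic balance (pressure-gradient force = Coriolis force):
V_g = (1/(fρ)) |∂P/∂n| = 1.41×10⁻³ / (1.44×10⁻⁴ × 0.725) = 13.5 m/s
Converting: 13.5 m/s × 1.944 = 26 knots

26 knots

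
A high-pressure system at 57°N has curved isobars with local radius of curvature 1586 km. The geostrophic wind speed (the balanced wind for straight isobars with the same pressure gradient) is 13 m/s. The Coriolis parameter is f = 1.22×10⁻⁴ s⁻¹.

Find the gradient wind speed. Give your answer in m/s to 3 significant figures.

Around a high, pressure-gradient force acts outward with centrifugal, so Coriolis balances both:
fV = (1/ρ)|∂P/∂n| + V²/R  →  V² − fR·V + fR·V_g = 0
With fR = 1.22×10⁻⁴ × 1586×10³ m = 193 m/s:
V = [fR − √((fR)² − 4 fR V_g)]/2 = [193 − √(193² − 4×193×13)]/2 = 14 m/s
Supergeostrophic (V > V_g = 13 m/s), as expected around a high.

14.0 m/s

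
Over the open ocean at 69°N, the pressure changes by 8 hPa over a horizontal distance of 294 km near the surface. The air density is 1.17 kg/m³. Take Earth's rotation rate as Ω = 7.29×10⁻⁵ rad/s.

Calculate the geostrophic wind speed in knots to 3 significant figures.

33.2 knots

Coriolis parameter at 69°N:
f = 2Ω sin φ = 2 × 7.29×10⁻⁵ × sin 69° = 1.36×10⁻⁴ s⁻¹
Pressure gradient: |∂P/∂n| = 800 Pa / 294000 m = 2.72×10⁻³ Pa/m
Geostrophic balance (pressure-gradient force = Coriolis force):
V_g = (1/(fρ)) |∂P/∂n| = 2.72×10⁻³ / (1.36×10⁻⁴ × 1.17) = 17.1 m/s
Converting: 17.1 m/s × 1.944 = 33.2 knots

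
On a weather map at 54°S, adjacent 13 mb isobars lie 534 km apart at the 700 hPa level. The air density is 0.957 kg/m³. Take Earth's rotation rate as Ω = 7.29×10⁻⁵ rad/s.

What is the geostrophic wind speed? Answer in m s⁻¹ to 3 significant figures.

21.6 m s⁻¹

Coriolis parameter at 54°S:
f = 2Ω sin φ = 2 × 7.29×10⁻⁵ × sin 54° = 1.18×10⁻⁴ s⁻¹
Pressure gradient: |∂P/∂n| = 1300 Pa / 534000 m = 2.43×10⁻³ Pa/m
Geostrophic balance (pressure-gradient force = Coriolis force):
V_g = (1/(fρ)) |∂P/∂n| = 2.43×10⁻³ / (1.18×10⁻⁴ × 0.957) = 21.6 m/s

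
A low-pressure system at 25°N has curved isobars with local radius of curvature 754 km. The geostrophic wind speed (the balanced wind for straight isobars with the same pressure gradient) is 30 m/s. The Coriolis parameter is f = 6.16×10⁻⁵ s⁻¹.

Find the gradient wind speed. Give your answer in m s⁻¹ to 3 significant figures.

20.7 m s⁻¹

Around a low, centrifugal force acts outward with Coriolis, so pressure-gradient force balances both:
(1/ρ)|∂P/∂n| = fV + V²/R  →  V² + fR·V − fR·V_g = 0
With fR = 6.16×10⁻⁵ × 754×10³ m = 46.4 m/s:
V = [−fR + √((fR)² + 4 fR V_g)]/2 = [−46.4 + √(46.4² + 4×46.4×30)]/2 = 20.7 m/s
Subgeostrophic (V < V_g = 30 m/s), as expected around a low.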